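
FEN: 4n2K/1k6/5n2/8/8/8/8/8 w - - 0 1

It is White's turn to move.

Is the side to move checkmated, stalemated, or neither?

stalemate

White to move; white king on h8.
In check: no.
King squares — g7: attacked by Ne8; h7: attacked by Nf6; g8: attacked by Nf6.
Legal moves for White: none.
Not in check and no legal moves → stalemate.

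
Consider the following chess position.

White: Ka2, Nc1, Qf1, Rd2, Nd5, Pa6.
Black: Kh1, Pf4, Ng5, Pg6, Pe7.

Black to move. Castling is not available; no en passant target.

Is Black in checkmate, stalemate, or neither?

Black to move; black king on h1.
In check: yes, from the white queen on f1.
King squares — g1: attacked by Qf1; g2: attacked by Qf1; h2: attacked by Rd2.
Legal moves for Black: none.
In check with no legal moves → checkmate.

checkmate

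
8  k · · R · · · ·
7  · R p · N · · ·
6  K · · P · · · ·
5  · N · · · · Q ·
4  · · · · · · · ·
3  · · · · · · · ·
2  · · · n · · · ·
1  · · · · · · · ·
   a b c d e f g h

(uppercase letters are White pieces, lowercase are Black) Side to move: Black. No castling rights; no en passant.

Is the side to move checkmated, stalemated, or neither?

Black to move; black king on a8.
In check: yes, from the white rook on d8.
King squares — a7: attacked by Nb5; b7: attacked by Ka6; b8: attacked by Rb7.
Legal moves for Black: none.
In check with no legal moves → checkmate.

checkmate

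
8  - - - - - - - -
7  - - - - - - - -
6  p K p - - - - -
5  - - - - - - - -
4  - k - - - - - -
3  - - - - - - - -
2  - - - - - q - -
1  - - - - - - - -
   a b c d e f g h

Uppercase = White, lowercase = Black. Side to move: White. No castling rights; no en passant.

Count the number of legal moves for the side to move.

White to move; king on b6.
In check: yes, from the black queen on f2.
Legal moves: Kc7, Kb7, Kxc6, Kxa6.
Count: 4.

4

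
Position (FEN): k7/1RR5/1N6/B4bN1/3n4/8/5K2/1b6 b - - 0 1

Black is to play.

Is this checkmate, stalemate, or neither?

checkmate

Black to move; black king on a8.
In check: yes, from the white knight on b6.
King squares — a7: attacked by Rb7; b7: attacked by Rc7; b8: attacked by Rb7.
Legal moves for Black: none.
In check with no legal moves → checkmate.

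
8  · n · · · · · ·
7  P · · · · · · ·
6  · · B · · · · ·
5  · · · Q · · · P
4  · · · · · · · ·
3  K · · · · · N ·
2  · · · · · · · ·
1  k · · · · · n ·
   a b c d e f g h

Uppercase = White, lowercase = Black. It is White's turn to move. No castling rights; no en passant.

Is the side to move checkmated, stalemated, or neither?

neither

White to move; white king on a3.
In check: no.
Legal moves for White include: Be8, Ba8, Bd7, Bb7, Bb5, Ba4, Qg8, Qd8, Qf7, Qd7, Qe6, Qd6, Qg5, Qf5, Qe5+, Qc5, Qb5, Qa5, ... (list truncated; more exist).
White has legal moves and is not in check → neither.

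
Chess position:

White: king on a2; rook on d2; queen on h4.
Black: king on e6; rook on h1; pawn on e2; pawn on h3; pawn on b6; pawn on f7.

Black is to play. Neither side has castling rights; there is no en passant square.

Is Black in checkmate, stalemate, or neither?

Black to move; black king on e6.
In check: no.
Legal moves for Black: Kf5, Ke5, Rh2, Rg1, Rf1, Re1, Rd1, Rc1, Rb1, Ra1+, f6, b5, h2, e1=Q, e1=R, e1=B, e1=N, f5.
Black has 18 legal moves and is not in check → neither.

neither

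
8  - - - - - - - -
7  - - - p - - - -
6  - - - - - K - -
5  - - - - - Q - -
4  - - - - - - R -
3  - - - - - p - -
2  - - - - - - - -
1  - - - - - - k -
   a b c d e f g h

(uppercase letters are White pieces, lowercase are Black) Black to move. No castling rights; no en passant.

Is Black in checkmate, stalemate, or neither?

neither

Black to move; black king on g1.
In check: yes, from the white rook on g4.
King squares — f1: available; h1: available; f2: available; g2: attacked by Rg4; h2: available.
Legal moves for Black: Kh2, Kf2, Kh1, Kf1.
Black is in check but has 4 legal moves → neither.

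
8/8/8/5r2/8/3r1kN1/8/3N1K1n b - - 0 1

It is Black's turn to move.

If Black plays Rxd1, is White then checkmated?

yes

After Rxd1: white king on f1; in check: yes, from the black rook on d1.
King squares — e1: attacked by Rd1; g1: attacked by Rd1; e2: attacked by Kf3; f2: attacked by Nh1; g2: attacked by Kf3.
White has no legal moves → checkmate.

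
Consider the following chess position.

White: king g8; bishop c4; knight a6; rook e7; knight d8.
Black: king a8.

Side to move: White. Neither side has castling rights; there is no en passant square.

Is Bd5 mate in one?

After Bd5: black king on a8; in check: yes, from the white bishop on d5.
King squares — a7: attacked by Re7; b7: attacked by Bd5; b8: attacked by Na6.
Black has no legal moves → checkmate.

yes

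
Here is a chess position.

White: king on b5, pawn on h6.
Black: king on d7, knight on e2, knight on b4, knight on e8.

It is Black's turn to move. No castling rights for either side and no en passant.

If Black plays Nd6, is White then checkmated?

no

After Nd6: white king on b5; in check: yes, from the black knight on d6.
White has 5 legal replies: Kb6, Kc5, Ka5, Kxb4, Ka4.
In check but a legal move exists → not checkmate.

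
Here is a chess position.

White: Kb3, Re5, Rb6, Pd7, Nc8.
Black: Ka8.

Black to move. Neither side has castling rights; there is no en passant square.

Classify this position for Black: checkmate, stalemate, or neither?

Black to move; black king on a8.
In check: no.
King squares — a7: attacked by Nc8; b7: attacked by Rb6; b8: attacked by Rb6.
Legal moves for Black: none.
Not in check and no legal moves → stalemate.

stalemate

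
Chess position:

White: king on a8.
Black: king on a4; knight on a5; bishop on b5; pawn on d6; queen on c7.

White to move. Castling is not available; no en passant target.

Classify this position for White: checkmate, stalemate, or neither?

stalemate

White to move; white king on a8.
In check: no.
King squares — a7: attacked by Qc7; b7: attacked by Na5; b8: attacked by Qc7.
Legal moves for White: none.
Not in check and no legal moves → stalemate.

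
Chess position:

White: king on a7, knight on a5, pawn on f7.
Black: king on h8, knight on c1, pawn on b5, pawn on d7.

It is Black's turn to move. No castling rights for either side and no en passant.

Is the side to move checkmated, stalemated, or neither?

Black to move; black king on h8.
In check: no.
Legal moves for Black: Kh7, Kg7, Nd3, Nb3, Ne2, Na2, d6, b4, d5.
Black has 9 legal moves and is not in check → neither.

neither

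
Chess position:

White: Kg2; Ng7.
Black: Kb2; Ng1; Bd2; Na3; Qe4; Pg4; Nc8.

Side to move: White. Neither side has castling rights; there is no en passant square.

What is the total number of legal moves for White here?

5

White to move; king on g2.
In check: yes, from the black queen on e4.
Legal moves: Kg3, Kh2, Kf2, Kxg1, Kf1.
Count: 5.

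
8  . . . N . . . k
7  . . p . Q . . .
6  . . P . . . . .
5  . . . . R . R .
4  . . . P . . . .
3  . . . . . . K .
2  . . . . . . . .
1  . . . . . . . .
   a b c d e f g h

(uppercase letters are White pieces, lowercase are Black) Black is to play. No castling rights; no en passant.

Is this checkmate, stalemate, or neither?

Black to move; black king on h8.
In check: no.
King squares — g7: attacked by Rg5; h7: attacked by Qe7; g8: attacked by Rg5.
Legal moves for Black: none.
Not in check and no legal moves → stalemate.

stalemate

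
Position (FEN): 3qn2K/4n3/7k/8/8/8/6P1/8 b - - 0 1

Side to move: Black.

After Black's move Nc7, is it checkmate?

After Nc7: white king on h8; in check: yes, from the black queen on d8.
King squares — g7: attacked by Kh6; h7: attacked by Kh6; g8: attacked by Ne7.
White has no legal moves → checkmate.

yes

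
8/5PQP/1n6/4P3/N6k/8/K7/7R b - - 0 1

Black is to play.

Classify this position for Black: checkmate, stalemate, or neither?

Black to move; black king on h4.
In check: yes, from the white rook on h1.
King squares — g3: attacked by Qg7; h3: attacked by Rh1; g4: attacked by Qg7; g5: attacked by Qg7; h5: attacked by Rh1.
Legal moves for Black: none.
In check with no legal moves → checkmate.

checkmate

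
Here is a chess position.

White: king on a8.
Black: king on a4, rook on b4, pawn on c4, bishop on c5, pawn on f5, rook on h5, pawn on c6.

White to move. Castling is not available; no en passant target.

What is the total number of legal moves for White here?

White to move; king on a8.
In check: no.
Legal moves: none.
Count: 0.

0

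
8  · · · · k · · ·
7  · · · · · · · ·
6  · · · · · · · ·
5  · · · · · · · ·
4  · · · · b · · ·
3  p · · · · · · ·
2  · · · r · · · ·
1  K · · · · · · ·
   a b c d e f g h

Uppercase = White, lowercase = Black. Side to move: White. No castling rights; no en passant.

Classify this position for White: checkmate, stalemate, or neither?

White to move; white king on a1.
In check: no.
King squares — b1: attacked by Be4; a2: attacked by Rd2; b2: attacked by Rd2.
Legal moves for White: none.
Not in check and no legal moves → stalemate.

stalemate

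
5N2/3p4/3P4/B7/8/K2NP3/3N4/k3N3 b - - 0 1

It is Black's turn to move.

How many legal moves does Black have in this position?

Black to move; king on a1.
In check: no.
Legal moves: none.
Count: 0.

0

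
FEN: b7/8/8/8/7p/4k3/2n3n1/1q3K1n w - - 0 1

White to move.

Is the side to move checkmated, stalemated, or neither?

White to move; white king on f1.
In check: yes, from the black queen on b1.
King squares — e1: attacked by Qb1; g1: attacked by Qb1; e2: attacked by Ke3; f2: attacked by Nh1; g2: attacked by Ba8.
Legal moves for White: none.
In check with no legal moves → checkmate.

checkmate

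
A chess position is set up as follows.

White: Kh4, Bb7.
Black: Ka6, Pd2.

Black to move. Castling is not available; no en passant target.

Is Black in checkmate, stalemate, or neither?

Black to move; black king on a6.
In check: yes, from the white bishop on b7.
King squares — a5: available; b5: available; b6: available; a7: available; b7: available.
Legal moves for Black: Kxb7, Ka7, Kb6, Kb5, Ka5.
Black is in check but has 5 legal moves → neither.

neither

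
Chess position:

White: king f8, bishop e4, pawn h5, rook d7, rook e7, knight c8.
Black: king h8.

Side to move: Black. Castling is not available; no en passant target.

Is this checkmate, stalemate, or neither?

stalemate

Black to move; black king on h8.
In check: no.
King squares — g7: attacked by Re7; h7: attacked by Be4; g8: attacked by Kf8.
Legal moves for Black: none.
Not in check and no legal moves → stalemate.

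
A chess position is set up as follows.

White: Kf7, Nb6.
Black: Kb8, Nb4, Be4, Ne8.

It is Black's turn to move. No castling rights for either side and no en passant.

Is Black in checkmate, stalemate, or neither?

neither

Black to move; black king on b8.
In check: no.
Legal moves for Black include: Ng7, Nc7, Nf6, Nd6+, Kc7, Kb7, Ka7, Ba8, Bh7, Bb7, Bg6+, Bc6, Bf5, Bd5+, Bf3, Bd3, Bg2, Bc2, ... (list truncated; more exist).
Black has legal moves and is not in check → neither.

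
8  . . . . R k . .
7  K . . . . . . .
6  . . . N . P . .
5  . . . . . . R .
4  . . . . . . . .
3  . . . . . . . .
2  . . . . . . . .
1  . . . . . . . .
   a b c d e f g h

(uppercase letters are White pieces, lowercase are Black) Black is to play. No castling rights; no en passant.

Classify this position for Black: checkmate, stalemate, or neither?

Black to move; black king on f8.
In check: yes, from the white rook on e8.
King squares — e7: attacked by Pf6; f7: attacked by Nd6; g7: attacked by Rg5; e8: attacked by Nd6; g8: attacked by Rg5.
Legal moves for Black: none.
In check with no legal moves → checkmate.

checkmate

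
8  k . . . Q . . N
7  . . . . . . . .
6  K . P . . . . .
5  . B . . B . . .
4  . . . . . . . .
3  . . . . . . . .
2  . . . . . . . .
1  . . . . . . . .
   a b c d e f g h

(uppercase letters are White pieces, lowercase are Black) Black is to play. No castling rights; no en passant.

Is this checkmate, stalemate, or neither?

checkmate

Black to move; black king on a8.
In check: yes, from the white queen on e8.
King squares — a7: attacked by Ka6; b7: attacked by Ka6; b8: attacked by Be5.
Legal moves for Black: none.
In check with no legal moves → checkmate.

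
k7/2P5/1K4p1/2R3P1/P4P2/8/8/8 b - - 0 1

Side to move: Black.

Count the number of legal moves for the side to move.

0

Black to move; king on a8.
In check: no.
Legal moves: none.
Count: 0.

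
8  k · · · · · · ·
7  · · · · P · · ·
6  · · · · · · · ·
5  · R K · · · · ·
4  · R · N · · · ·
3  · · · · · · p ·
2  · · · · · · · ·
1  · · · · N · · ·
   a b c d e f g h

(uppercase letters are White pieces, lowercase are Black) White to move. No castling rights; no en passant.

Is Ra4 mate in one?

After Ra4: black king on a8; in check: yes, from the white rook on a4.
King squares — a7: attacked by Ra4; b7: attacked by Rb5; b8: attacked by Rb5.
Black has no legal moves → checkmate.

yes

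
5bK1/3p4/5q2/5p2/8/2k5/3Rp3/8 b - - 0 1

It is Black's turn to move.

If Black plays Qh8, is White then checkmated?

no

After Qh8: white king on g8; in check: yes, from the black queen on h8.
White has 2 legal replies: Kxh8, Kf7.
In check but a legal move exists → not checkmate.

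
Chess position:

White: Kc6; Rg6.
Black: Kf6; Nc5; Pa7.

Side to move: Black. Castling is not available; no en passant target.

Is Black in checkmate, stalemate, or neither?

neither

Black to move; black king on f6.
In check: yes, from the white rook on g6.
Legal moves for Black: Kf7, Ke7, Kxg6, Kf5, Ke5.
Black is in check but has 5 legal moves → neither.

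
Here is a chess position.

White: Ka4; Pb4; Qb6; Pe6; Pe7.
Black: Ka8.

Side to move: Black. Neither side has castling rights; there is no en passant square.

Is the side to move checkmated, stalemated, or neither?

Black to move; black king on a8.
In check: no.
King squares — a7: attacked by Qb6; b7: attacked by Qb6; b8: attacked by Qb6.
Legal moves for Black: none.
Not in check and no legal moves → stalemate.

stalemate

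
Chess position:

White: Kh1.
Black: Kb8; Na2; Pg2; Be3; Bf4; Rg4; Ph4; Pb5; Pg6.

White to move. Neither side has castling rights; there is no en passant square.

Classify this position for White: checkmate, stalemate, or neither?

White to move; white king on h1.
In check: yes, from the black pawn on g2.
King squares — g1: attacked by Be3; g2: attacked by Rg4; h2: attacked by Bf4.
Legal moves for White: none.
In check with no legal moves → checkmate.

checkmate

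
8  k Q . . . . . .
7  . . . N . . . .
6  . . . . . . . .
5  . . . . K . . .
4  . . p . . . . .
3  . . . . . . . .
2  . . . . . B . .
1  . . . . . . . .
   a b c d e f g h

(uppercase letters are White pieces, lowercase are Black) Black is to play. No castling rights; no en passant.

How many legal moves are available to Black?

Black to move; king on a8.
In check: yes, from the white queen on b8.
Legal moves: none.
Count: 0.

0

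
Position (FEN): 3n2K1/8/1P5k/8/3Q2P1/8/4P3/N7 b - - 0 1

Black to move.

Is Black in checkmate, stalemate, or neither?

Black to move; black king on h6.
In check: no.
Legal moves for Black: Nf7, Nb7, Ne6, Nc6, Kg6, Kg5.
Black has 6 legal moves and is not in check → neither.

neither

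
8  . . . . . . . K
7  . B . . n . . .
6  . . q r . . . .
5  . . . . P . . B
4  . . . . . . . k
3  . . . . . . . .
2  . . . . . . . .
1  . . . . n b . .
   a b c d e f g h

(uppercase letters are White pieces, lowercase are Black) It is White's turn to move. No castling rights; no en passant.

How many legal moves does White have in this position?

White to move; king on h8.
In check: no.
Legal moves: Kh7, Kg7, Bc8, Ba8, Bxc6, Ba6, Be8, Bf7, Bg6, Bg4, Bf3, Be2, Bd1, exd6, e6.
Count: 15.

15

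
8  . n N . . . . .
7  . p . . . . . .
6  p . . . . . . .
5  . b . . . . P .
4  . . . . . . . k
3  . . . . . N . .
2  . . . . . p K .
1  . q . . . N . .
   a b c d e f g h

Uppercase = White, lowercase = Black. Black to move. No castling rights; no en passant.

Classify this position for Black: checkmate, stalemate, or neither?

Black to move; black king on h4.
In check: yes, from the white knight on f3.
Legal moves for Black: Kh5, Kg4.
Black is in check but has 2 legal moves → neither.

neither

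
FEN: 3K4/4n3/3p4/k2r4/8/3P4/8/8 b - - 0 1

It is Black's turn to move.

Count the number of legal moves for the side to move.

Black to move; king on a5.
In check: no.
Legal moves: Ng8, Nc8, Ng6, Nc6+, Nf5, Rh5, Rg5, Rf5, Re5, Rc5, Rb5, Rd4, Rxd3, Kb6, Ka6, Kb5, Kb4, Ka4.
Count: 18.

18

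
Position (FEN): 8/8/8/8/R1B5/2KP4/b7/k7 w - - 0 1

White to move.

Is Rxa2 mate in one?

no

After Rxa2: black king on a1; in check: yes, from the white rook on a2.
Black has 1 legal reply: Kb1.
In check but a legal move exists → not checkmate.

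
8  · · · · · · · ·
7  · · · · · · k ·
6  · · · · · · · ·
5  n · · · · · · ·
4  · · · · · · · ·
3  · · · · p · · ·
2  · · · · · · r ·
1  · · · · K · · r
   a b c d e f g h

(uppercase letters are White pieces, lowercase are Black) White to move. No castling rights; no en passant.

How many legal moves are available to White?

0

White to move; king on e1.
In check: yes, from the black rook on h1.
Legal moves: none.
Count: 0.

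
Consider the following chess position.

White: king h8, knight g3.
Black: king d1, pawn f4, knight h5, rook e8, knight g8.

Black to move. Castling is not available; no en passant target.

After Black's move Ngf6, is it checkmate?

After Ngf6: white king on h8; in check: yes, from the black rook on e8.
King squares — g7: attacked by Nh5; h7: attacked by Nf6; g8: attacked by Nf6.
White has no legal moves → checkmate.

yes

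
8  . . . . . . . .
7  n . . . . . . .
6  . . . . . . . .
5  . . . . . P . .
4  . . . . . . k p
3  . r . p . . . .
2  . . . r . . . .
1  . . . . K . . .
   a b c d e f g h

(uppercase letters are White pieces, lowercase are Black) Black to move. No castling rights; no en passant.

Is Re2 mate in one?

no

After Re2: white king on e1; in check: yes, from the black rook on e2.
White has 2 legal replies: Kf1, Kd1.
In check but a legal move exists → not checkmate.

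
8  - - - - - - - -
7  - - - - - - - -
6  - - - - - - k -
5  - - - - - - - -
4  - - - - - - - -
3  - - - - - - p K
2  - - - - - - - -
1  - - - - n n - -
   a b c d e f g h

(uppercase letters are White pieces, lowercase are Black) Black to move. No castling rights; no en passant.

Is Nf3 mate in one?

no

After Nf3: white king on h3; in check: no.
White is not in check, so this cannot be checkmate.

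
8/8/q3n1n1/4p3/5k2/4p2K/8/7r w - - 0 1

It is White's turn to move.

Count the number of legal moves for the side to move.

1

White to move; king on h3.
In check: yes, from the black rook on h1.
Legal moves: Kg2.
Count: 1.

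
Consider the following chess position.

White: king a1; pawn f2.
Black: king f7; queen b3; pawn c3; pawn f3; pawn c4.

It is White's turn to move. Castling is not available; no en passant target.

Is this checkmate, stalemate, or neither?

stalemate

White to move; white king on a1.
In check: no.
King squares — b1: attacked by Qb3; a2: attacked by Qb3; b2: attacked by Qb3.
Legal moves for White: none.
Not in check and no legal moves → stalemate.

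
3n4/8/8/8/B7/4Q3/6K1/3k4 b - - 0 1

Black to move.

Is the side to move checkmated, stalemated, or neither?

Black to move; black king on d1.
In check: yes, from the white bishop on a4.
King squares — c1: attacked by Qe3; e1: attacked by Qe3; c2: attacked by Ba4; d2: attacked by Qe3; e2: attacked by Qe3.
Legal moves for Black: none.
In check with no legal moves → checkmate.

checkmate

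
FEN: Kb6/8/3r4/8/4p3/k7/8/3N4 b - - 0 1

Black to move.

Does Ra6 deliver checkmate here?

no

After Ra6: white king on a8; in check: yes, from the black rook on a6.
White has 2 legal replies: Kxb8, Kb7.
In check but a legal move exists → not checkmate.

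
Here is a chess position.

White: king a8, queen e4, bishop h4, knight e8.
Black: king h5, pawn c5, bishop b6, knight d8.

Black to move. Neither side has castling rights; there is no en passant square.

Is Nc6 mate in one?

no

After Nc6: white king on a8; in check: no.
White is not in check, so this cannot be checkmate.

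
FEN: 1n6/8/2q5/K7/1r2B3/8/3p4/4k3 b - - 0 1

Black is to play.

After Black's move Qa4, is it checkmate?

After Qa4: white king on a5; in check: yes, from the black queen on a4.
King squares — a4: attacked by Rb4; b4: attacked by Qa4; b5: attacked by Qa4; a6: attacked by Qa4; b6: attacked by Rb4.
White has no legal moves → checkmate.

yes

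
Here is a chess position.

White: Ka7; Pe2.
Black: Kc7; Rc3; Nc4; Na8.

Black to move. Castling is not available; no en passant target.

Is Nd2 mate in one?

no

After Nd2: white king on a7; in check: no.
White is not in check, so this cannot be checkmate.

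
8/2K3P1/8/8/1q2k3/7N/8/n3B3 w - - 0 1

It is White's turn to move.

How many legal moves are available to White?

18

White to move; king on c7.
In check: no.
Legal moves: Kd8, Kc8, Kd7, Kc6, Ng5+, Nf4, Nf2+, Ng1, Bh4, Bxb4, Bg3, Bc3, Bf2, Bd2, g8=Q, g8=R, g8=B, g8=N.
Count: 18.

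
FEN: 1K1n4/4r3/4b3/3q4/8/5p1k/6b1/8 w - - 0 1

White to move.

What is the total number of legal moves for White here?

0

White to move; king on b8.
In check: no.
Legal moves: none.
Count: 0.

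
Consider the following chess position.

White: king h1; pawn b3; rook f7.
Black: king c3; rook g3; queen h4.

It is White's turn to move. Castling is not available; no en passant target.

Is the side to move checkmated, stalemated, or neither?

White to move; white king on h1.
In check: yes, from the black queen on h4.
King squares — g1: attacked by Rg3; g2: attacked by Rg3; h2: attacked by Qh4.
Legal moves for White: none.
In check with no legal moves → checkmate.

checkmate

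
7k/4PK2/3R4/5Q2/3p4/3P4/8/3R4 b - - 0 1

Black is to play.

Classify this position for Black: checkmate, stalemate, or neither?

Black to move; black king on h8.
In check: no.
King squares — g7: attacked by Kf7; h7: attacked by Qf5; g8: attacked by Kf7.
Legal moves for Black: none.
Not in check and no legal moves → stalemate.

stalemate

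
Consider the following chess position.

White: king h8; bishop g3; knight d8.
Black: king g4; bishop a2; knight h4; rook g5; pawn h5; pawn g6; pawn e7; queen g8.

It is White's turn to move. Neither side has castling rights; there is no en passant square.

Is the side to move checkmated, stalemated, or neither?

checkmate

White to move; white king on h8.
In check: yes, from the black queen on g8.
King squares — g7: attacked by Qg8; h7: attacked by Qg8; g8: attacked by Ba2.
Legal moves for White: none.
In check with no legal moves → checkmate.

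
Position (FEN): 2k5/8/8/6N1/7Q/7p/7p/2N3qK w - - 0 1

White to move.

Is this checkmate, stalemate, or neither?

checkmate

White to move; white king on h1.
In check: yes, from the black queen on g1.
King squares — g1: attacked by Ph2; g2: attacked by Qg1; h2: attacked by Qg1.
Legal moves for White: none.
In check with no legal moves → checkmate.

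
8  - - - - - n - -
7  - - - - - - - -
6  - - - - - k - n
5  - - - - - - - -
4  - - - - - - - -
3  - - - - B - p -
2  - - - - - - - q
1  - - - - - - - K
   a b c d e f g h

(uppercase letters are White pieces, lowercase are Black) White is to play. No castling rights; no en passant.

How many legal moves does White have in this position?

0

White to move; king on h1.
In check: yes, from the black queen on h2.
Legal moves: none.
Count: 0.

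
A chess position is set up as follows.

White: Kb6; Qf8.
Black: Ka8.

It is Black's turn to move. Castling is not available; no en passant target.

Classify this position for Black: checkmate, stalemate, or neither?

checkmate

Black to move; black king on a8.
In check: yes, from the white queen on f8.
King squares — a7: attacked by Kb6; b7: attacked by Kb6; b8: attacked by Qf8.
Legal moves for Black: none.
In check with no legal moves → checkmate.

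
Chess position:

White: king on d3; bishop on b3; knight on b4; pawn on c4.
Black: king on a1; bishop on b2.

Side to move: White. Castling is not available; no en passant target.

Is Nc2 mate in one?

After Nc2: black king on a1; in check: yes, from the white knight on c2.
Black has 1 legal reply: Kb1.
In check but a legal move exists → not checkmate.

no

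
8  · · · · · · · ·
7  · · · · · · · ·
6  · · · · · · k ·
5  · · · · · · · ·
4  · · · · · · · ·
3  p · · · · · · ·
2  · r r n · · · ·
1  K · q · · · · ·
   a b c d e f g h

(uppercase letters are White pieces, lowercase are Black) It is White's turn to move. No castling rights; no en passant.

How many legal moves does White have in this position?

0

White to move; king on a1.
In check: yes, from the black queen on c1.
Legal moves: none.
Count: 0.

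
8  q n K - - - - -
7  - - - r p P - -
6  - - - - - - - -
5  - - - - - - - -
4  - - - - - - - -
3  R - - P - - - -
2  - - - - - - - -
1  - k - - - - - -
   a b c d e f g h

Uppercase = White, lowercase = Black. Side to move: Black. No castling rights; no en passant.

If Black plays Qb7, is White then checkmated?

After Qb7: white king on c8; in check: yes, from the black queen on b7.
King squares — b7: attacked by Rd7; c7: attacked by Qb7; d7: attacked by Qb7; b8: attacked by Qb7; d8: attacked by Rd7.
White has no legal moves → checkmate.

yes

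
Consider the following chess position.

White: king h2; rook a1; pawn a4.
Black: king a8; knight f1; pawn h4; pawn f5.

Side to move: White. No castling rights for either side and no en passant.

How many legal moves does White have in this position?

5

White to move; king on h2.
In check: yes, from the black knight on f1.
Legal moves: Kh3, Kg2, Kh1, Kg1, Rxf1.
Count: 5.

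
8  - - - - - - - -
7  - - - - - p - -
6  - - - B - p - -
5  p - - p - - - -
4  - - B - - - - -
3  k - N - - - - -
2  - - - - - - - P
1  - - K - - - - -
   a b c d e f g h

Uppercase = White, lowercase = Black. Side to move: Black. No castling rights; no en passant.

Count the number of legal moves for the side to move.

Black to move; king on a3.
In check: yes, from the white bishop on d6.
Legal moves: none.
Count: 0.

0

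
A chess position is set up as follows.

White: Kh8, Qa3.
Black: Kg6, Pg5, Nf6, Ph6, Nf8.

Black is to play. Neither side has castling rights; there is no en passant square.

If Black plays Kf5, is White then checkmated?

After Kf5: white king on h8; in check: no.
White is not in check, so this cannot be checkmate.

no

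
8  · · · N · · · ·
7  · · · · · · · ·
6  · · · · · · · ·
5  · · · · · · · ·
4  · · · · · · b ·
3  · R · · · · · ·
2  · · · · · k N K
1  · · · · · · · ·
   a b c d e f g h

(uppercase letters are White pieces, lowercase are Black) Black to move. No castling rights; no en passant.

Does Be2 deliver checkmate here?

no

After Be2: white king on h2; in check: no.
White is not in check, so this cannot be checkmate.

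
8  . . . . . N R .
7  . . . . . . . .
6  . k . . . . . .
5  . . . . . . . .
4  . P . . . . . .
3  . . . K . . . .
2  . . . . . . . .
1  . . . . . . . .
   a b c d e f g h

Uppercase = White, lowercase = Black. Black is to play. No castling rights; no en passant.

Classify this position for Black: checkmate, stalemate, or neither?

neither

Black to move; black king on b6.
In check: no.
Legal moves for Black: Kc7, Kb7, Ka7, Kc6, Ka6, Kb5.
Black has 6 legal moves and is not in check → neither.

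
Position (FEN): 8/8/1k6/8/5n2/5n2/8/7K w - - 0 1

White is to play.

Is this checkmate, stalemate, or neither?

White to move; white king on h1.
In check: no.
King squares — g1: attacked by Nf3; g2: attacked by Nf4; h2: attacked by Nf3.
Legal moves for White: none.
Not in check and no legal moves → stalemate.

stalemate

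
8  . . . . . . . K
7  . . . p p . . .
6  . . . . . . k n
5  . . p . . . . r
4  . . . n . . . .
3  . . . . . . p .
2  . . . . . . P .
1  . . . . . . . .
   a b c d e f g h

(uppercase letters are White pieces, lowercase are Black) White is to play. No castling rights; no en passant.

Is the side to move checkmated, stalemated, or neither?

stalemate

White to move; white king on h8.
In check: no.
King squares — g7: attacked by Kg6; h7: attacked by Kg6; g8: attacked by Nh6.
Legal moves for White: none.
Not in check and no legal moves → stalemate.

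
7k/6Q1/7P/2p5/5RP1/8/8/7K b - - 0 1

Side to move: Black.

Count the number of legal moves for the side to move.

Black to move; king on h8.
In check: yes, from the white queen on g7.
Legal moves: none.
Count: 0.

0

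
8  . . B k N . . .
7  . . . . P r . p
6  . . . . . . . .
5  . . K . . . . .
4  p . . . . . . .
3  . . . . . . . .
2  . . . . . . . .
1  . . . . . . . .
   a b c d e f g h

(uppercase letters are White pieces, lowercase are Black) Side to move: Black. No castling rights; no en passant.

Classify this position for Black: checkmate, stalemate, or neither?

neither

Black to move; black king on d8.
In check: yes, from the white pawn on e7.
Legal moves for Black: Kxe8, Kxc8, Kxe7, Rxe7.
Black is in check but has 4 legal moves → neither.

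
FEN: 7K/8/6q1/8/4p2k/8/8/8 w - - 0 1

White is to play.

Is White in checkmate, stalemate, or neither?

White to move; white king on h8.
In check: no.
King squares — g7: attacked by Qg6; h7: attacked by Qg6; g8: attacked by Qg6.
Legal moves for White: none.
Not in check and no legal moves → stalemate.

stalemate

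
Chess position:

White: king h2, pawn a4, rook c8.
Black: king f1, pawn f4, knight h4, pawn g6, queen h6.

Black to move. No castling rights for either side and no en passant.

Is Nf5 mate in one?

After Nf5: white king on h2; in check: yes, from the black queen on h6.
King squares — g1: attacked by Kf1; h1: attacked by Qh6; g2: attacked by Kf1; g3: attacked by Pf4; h3: attacked by Qh6.
White has no legal moves → checkmate.

yes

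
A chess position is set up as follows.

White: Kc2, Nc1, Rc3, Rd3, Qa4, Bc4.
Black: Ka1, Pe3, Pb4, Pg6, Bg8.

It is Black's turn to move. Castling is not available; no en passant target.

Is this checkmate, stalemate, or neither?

checkmate

Black to move; black king on a1.
In check: yes, from the white queen on a4.
King squares — b1: attacked by Kc2; a2: attacked by Nc1; b2: attacked by Kc2.
Legal moves for Black: none.
In check with no legal moves → checkmate.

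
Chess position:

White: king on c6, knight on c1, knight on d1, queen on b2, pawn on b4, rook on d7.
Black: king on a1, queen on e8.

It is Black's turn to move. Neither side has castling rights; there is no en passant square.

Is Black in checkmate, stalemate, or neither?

checkmate

Black to move; black king on a1.
In check: yes, from the white queen on b2.
King squares — b1: attacked by Qb2; a2: attacked by Nc1; b2: attacked by Nd1.
Legal moves for Black: none.
In check with no legal moves → checkmate.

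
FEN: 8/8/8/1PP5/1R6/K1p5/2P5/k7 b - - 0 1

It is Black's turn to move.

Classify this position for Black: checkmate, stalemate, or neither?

stalemate

Black to move; black king on a1.
In check: no.
King squares — b1: attacked by Rb4; a2: attacked by Ka3; b2: attacked by Ka3.
Legal moves for Black: none.
Not in check and no legal moves → stalemate.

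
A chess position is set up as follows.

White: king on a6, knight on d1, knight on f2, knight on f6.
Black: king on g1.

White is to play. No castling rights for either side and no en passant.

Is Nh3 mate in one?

no

After Nh3: black king on g1; in check: yes, from the white knight on h3.
Black has 4 legal replies: Kh2, Kg2, Kh1, Kf1.
In check but a legal move exists → not checkmate.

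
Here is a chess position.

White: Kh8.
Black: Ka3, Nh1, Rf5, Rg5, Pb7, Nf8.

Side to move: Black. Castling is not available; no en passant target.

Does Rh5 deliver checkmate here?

After Rh5: white king on h8; in check: yes, from the black rook on h5.
White has 2 legal replies: Kg8, Kg7.
In check but a legal move exists → not checkmate.

no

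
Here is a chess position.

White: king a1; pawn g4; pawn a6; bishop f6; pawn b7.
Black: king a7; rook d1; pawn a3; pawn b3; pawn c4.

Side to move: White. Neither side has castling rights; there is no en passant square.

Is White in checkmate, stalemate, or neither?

checkmate

White to move; white king on a1.
In check: yes, from the black rook on d1.
King squares — b1: attacked by Rd1; a2: attacked by Pb3; b2: attacked by Pa3.
Legal moves for White: none.
In check with no legal moves → checkmate.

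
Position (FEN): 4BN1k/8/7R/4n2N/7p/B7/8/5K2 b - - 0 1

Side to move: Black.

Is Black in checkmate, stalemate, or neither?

neither

Black to move; black king on h8.
In check: yes, from the white rook on h6.
Legal moves for Black: Kg8.
Black is in check but has 1 legal move → neither.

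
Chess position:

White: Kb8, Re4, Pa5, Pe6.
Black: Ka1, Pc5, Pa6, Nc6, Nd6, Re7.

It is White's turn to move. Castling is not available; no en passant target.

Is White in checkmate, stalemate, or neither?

neither

White to move; white king on b8.
In check: yes, from the black knight on c6.
Legal moves for White: Ka8.
White is in check but has 1 legal move → neither.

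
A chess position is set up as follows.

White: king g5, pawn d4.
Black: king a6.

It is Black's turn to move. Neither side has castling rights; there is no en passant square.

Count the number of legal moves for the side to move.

Black to move; king on a6.
In check: no.
Legal moves: Kb7, Ka7, Kb6, Kb5, Ka5.
Count: 5.

5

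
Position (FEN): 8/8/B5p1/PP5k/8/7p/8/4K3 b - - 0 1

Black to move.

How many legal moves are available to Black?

6

Black to move; king on h5.
In check: no.
Legal moves: Kh6, Kg5, Kh4, Kg4, g5, h2.
Count: 6.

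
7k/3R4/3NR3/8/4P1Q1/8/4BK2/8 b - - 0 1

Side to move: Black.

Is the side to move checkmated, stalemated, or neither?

stalemate

Black to move; black king on h8.
In check: no.
King squares — g7: attacked by Qg4; h7: attacked by Rd7; g8: attacked by Qg4.
Legal moves for Black: none.
Not in check and no legal moves → stalemate.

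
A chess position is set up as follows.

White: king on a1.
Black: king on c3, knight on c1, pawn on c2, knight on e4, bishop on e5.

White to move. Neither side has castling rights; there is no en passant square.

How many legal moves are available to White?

0

White to move; king on a1.
In check: no.
Legal moves: none.
Count: 0.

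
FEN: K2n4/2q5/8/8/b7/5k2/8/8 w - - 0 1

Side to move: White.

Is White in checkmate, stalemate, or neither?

White to move; white king on a8.
In check: no.
King squares — a7: attacked by Qc7; b7: attacked by Qc7; b8: attacked by Qc7.
Legal moves for White: none.
Not in check and no legal moves → stalemate.

stalemate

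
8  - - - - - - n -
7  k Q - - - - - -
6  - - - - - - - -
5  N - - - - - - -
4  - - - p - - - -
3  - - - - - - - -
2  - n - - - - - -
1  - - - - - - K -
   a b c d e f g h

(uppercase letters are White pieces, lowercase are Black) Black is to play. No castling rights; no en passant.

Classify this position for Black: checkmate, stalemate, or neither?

checkmate

Black to move; black king on a7.
In check: yes, from the white queen on b7.
King squares — a6: attacked by Qb7; b6: attacked by Qb7; b7: attacked by Na5; a8: attacked by Qb7; b8: attacked by Qb7.
Legal moves for Black: none.
In check with no legal moves → checkmate.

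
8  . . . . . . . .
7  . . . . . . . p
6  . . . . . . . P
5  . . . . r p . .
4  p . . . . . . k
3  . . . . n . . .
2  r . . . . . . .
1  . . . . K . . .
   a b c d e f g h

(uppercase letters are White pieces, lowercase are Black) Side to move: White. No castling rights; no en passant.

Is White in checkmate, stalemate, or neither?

White to move; white king on e1.
In check: no.
King squares — d1: attacked by Ne3; f1: attacked by Ne3; d2: attacked by Ra2; e2: attacked by Ra2; f2: attacked by Ra2.
Legal moves for White: none.
Not in check and no legal moves → stalemate.

stalemate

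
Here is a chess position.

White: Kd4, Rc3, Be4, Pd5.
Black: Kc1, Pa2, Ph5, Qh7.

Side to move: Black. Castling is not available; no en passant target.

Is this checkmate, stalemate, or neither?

Black to move; black king on c1.
In check: yes, from the white rook on c3.
King squares — b1: attacked by Be4; d1: available; b2: available; c2: attacked by Rc3; d2: available.
Legal moves for Black: Kd2, Kb2, Kd1.
Black is in check but has 3 legal moves → neither.

neither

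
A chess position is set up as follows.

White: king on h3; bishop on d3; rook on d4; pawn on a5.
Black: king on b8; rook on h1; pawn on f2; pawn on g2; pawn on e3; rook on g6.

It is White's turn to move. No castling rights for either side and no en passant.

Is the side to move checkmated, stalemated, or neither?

checkmate

White to move; white king on h3.
In check: yes, from the black rook on h1.
King squares — g2: attacked by Rg6; h2: attacked by Rh1; g3: attacked by Rg6; g4: attacked by Rg6; h4: attacked by Rh1.
Legal moves for White: none.
In check with no legal moves → checkmate.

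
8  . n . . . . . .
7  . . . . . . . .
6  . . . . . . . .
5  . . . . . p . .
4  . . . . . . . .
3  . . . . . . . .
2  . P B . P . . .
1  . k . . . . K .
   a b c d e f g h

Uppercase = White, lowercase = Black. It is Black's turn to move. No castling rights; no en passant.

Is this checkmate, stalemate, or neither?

neither

Black to move; black king on b1.
In check: yes, from the white bishop on c2.
King squares — a1: available; c1: available; a2: available; b2: available; c2: available.
Legal moves for Black: Kxc2, Kxb2, Ka2, Kc1, Ka1.
Black is in check but has 5 legal moves → neither.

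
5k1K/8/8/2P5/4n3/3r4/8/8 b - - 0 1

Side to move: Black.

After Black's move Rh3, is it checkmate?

After Rh3: white king on h8; in check: yes, from the black rook on h3.
King squares — g7: attacked by Kf8; h7: attacked by Rh3; g8: attacked by Kf8.
White has no legal moves → checkmate.

yes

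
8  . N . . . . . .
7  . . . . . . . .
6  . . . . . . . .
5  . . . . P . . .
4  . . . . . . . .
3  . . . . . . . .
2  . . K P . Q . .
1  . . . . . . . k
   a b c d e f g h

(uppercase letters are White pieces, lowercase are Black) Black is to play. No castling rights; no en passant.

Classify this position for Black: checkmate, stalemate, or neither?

Black to move; black king on h1.
In check: no.
King squares — g1: attacked by Qf2; g2: attacked by Qf2; h2: attacked by Qf2.
Legal moves for Black: none.
Not in check and no legal moves → stalemate.

stalemate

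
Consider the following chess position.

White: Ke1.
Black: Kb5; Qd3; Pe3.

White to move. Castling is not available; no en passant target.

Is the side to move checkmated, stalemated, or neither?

stalemate

White to move; white king on e1.
In check: no.
King squares — d1: attacked by Qd3; f1: attacked by Qd3; d2: attacked by Qd3; e2: attacked by Qd3; f2: attacked by Pe3.
Legal moves for White: none.
Not in check and no legal moves → stalemate.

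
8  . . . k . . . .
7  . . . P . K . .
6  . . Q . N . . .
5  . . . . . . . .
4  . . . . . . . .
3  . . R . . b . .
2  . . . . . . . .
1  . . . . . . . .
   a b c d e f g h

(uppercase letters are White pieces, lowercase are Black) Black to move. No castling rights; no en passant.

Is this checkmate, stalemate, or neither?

Black to move; black king on d8.
In check: yes, from the white knight on e6.
King squares — c7: attacked by Qc6; d7: attacked by Qc6; e7: attacked by Kf7; c8: attacked by Qc6; e8: attacked by Pd7.
Legal moves for Black: none.
In check with no legal moves → checkmate.

checkmate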